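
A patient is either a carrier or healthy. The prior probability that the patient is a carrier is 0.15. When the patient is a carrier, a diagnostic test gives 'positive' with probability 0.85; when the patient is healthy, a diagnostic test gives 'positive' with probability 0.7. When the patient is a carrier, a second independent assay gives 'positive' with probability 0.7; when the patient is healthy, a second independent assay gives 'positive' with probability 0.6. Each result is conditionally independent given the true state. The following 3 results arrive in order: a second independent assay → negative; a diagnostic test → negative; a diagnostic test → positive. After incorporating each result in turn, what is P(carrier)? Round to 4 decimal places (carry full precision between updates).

After a second independent assay='negative': P(carrier) = 0.3·0.1500 / (0.3·0.1500 + 0.4·0.8500) ≈ 0.1169
After a diagnostic test='negative': P(carrier) = 0.15·0.1169 / (0.15·0.1169 + 0.3·0.8831) ≈ 0.0621
After a diagnostic test='positive': P(carrier) = 0.85·0.0621 / (0.85·0.0621 + 0.7·0.9379) ≈ 0.0744

0.0744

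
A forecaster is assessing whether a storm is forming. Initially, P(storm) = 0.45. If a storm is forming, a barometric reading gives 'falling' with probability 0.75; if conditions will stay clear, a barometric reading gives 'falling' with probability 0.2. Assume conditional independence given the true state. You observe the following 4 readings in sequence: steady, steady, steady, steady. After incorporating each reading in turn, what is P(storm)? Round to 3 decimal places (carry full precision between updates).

After 'steady': P(storm) = 0.25·0.4500 / (0.25·0.4500 + 0.8·0.5500) ≈ 0.2036
After 'steady': P(storm) = 0.25·0.2036 / (0.25·0.2036 + 0.8·0.7964) ≈ 0.0740
After 'steady': P(storm) = 0.25·0.0740 / (0.25·0.0740 + 0.8·0.9260) ≈ 0.0244
After 'steady': P(storm) = 0.25·0.0244 / (0.25·0.0244 + 0.8·0.9756) ≈ 0.0077

0.008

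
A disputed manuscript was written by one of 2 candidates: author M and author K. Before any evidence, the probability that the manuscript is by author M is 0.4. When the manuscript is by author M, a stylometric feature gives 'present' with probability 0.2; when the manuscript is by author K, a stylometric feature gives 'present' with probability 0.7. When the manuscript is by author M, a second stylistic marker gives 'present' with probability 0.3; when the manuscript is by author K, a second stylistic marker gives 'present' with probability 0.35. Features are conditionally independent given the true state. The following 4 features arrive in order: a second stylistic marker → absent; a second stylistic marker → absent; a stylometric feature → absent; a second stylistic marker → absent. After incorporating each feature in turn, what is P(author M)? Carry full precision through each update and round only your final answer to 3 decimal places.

0.689

After a second stylistic marker='absent': P(author M) = 0.7·0.4000 / (0.7·0.4000 + 0.65·0.6000) ≈ 0.4179
After a second stylistic marker='absent': P(author M) = 0.7·0.4179 / (0.7·0.4179 + 0.65·0.5821) ≈ 0.4360
After a stylometric feature='absent': P(author M) = 0.8·0.4360 / (0.8·0.4360 + 0.3·0.5640) ≈ 0.6734
After a second stylistic marker='absent': P(author M) = 0.7·0.6734 / (0.7·0.6734 + 0.65·0.3266) ≈ 0.6895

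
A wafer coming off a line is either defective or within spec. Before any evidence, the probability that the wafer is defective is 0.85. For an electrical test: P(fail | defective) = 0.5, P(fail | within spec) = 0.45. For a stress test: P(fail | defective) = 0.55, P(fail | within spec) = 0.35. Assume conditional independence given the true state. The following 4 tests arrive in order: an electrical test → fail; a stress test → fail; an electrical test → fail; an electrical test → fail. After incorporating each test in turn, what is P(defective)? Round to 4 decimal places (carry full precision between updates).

0.9243

After an electrical test='fail': P(defective) = 0.5·0.8500 / (0.5·0.8500 + 0.45·0.1500) ≈ 0.8629
After a stress test='fail': P(defective) = 0.55·0.8629 / (0.55·0.8629 + 0.35·0.1371) ≈ 0.9082
After an electrical test='fail': P(defective) = 0.5·0.9082 / (0.5·0.9082 + 0.45·0.0918) ≈ 0.9166
After an electrical test='fail': P(defective) = 0.5·0.9166 / (0.5·0.9166 + 0.45·0.0834) ≈ 0.9243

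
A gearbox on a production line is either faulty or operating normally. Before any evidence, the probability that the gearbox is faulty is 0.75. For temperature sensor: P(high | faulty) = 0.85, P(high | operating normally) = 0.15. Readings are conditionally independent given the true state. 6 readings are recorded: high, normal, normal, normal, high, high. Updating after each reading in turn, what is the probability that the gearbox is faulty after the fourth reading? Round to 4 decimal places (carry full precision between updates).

After 'high': P(faulty) = 0.85·0.7500 / (0.85·0.7500 + 0.15·0.2500) ≈ 0.9444
After 'normal': P(faulty) = 0.15·0.9444 / (0.15·0.9444 + 0.85·0.0556) ≈ 0.7500
After 'normal': P(faulty) = 0.15·0.7500 / (0.15·0.7500 + 0.85·0.2500) ≈ 0.3462
After 'normal': P(faulty) = 0.15·0.3462 / (0.15·0.3462 + 0.85·0.6538) ≈ 0.0854

0.0854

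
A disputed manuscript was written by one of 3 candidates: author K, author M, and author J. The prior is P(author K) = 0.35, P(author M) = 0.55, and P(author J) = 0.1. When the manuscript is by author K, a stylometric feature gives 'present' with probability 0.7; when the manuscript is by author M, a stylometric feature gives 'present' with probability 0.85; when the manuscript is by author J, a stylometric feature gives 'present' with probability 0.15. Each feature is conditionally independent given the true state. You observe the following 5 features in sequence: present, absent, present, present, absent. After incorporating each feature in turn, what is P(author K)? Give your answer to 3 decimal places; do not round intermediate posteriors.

After 'present': normaliser = 0.7·0.3500 + 0.85·0.5500 + 0.15·0.1000; P(author K) ≈ 0.3368, P(author M) ≈ 0.6426, P(author J) ≈ 0.0206
After 'absent': normaliser = 0.3·0.3368 + 0.15·0.6426 + 0.85·0.0206; P(author K) ≈ 0.4700, P(author M) ≈ 0.4484, P(author J) ≈ 0.0815
After 'present': normaliser = 0.7·0.4700 + 0.85·0.4484 + 0.15·0.0815; P(author K) ≈ 0.4554, P(author M) ≈ 0.5276, P(author J) ≈ 0.0169
After 'present': normaliser = 0.7·0.4554 + 0.85·0.5276 + 0.15·0.0169; P(author K) ≈ 0.4141, P(author M) ≈ 0.5826, P(author J) ≈ 0.0033
After 'absent': normaliser = 0.3·0.4141 + 0.15·0.5826 + 0.85·0.0033; P(author K) ≈ 0.5794, P(author M) ≈ 0.4075, P(author J) ≈ 0.0131

0.579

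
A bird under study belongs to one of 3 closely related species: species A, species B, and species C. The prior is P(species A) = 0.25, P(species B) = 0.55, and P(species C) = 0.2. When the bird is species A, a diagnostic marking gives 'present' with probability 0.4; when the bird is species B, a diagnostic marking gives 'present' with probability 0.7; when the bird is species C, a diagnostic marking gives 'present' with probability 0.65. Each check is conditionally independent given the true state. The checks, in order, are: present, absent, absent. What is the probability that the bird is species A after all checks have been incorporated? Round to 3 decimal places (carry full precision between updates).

0.416

After 'present': normaliser = 0.4·0.2500 + 0.7·0.5500 + 0.65·0.2000; P(species A) ≈ 0.1626, P(species B) ≈ 0.6260, P(species C) ≈ 0.2114
After 'absent': normaliser = 0.6·0.1626 + 0.3·0.6260 + 0.35·0.2114; P(species A) ≈ 0.2715, P(species B) ≈ 0.5226, P(species C) ≈ 0.2059
After 'absent': normaliser = 0.6·0.2715 + 0.3·0.5226 + 0.35·0.2059; P(species A) ≈ 0.4158, P(species B) ≈ 0.4002, P(species C) ≈ 0.1839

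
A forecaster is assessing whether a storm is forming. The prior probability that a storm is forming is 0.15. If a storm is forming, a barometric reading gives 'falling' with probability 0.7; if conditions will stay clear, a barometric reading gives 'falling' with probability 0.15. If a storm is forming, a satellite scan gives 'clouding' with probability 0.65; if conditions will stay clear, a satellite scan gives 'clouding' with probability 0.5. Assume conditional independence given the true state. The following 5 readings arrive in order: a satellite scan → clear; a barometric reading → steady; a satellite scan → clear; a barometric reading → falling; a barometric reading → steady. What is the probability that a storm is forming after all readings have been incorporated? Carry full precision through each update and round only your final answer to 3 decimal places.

Apply Bayes' rule sequentially, carrying P(storm) forward.
After a satellite scan='clear': P(storm) = 0.35·0.1500 / (0.35·0.1500 + 0.5·0.8500) ≈ 0.1099
After a barometric reading='steady': P(storm) = 0.3·0.1099 / (0.3·0.1099 + 0.85·0.8901) ≈ 0.0418
After a satellite scan='clear': P(storm) = 0.35·0.0418 / (0.35·0.0418 + 0.5·0.9582) ≈ 0.0296
After a barometric reading='falling': P(storm) = 0.7·0.0296 / (0.7·0.0296 + 0.15·0.9704) ≈ 0.1247
After a barometric reading='steady': P(storm) = 0.3·0.1247 / (0.3·0.1247 + 0.85·0.8753) ≈ 0.0479

0.048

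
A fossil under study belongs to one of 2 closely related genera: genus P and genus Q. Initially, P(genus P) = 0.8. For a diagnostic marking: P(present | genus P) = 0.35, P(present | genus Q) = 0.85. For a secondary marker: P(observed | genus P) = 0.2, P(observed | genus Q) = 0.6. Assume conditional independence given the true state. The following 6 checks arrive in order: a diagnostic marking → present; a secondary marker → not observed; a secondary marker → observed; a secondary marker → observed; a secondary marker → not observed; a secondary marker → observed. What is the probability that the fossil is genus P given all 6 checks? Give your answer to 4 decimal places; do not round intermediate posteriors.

0.1961

Apply Bayes' rule sequentially, carrying P(genus P) forward.
After a diagnostic marking='present': P(genus P) = 0.35·0.8000 / (0.35·0.8000 + 0.85·0.2000) ≈ 0.6222
After a secondary marker='not observed': P(genus P) = 0.8·0.6222 / (0.8·0.6222 + 0.4·0.3778) ≈ 0.7671
After a secondary marker='observed': P(genus P) = 0.2·0.7671 / (0.2·0.7671 + 0.6·0.2329) ≈ 0.5234
After a secondary marker='observed': P(genus P) = 0.2·0.5234 / (0.2·0.5234 + 0.6·0.4766) ≈ 0.2679
After a secondary marker='not observed': P(genus P) = 0.8·0.2679 / (0.8·0.2679 + 0.4·0.7321) ≈ 0.4226
After a secondary marker='observed': P(genus P) = 0.2·0.4226 / (0.2·0.4226 + 0.6·0.5774) ≈ 0.1961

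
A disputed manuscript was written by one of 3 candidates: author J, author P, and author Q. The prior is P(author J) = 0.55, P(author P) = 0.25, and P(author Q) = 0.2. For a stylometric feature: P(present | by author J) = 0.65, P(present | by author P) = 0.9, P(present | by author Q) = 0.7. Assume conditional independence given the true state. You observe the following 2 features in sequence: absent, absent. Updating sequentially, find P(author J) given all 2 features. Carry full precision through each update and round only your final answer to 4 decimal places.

After 'absent': normaliser = 0.35·0.5500 + 0.1·0.2500 + 0.3·0.2000; P(author J) ≈ 0.6937, P(author P) ≈ 0.0901, P(author Q) ≈ 0.2162
After 'absent': normaliser = 0.35·0.6937 + 0.1·0.0901 + 0.3·0.2162; P(author J) ≈ 0.7667, P(author P) ≈ 0.0284, P(author Q) ≈ 0.2048

0.7667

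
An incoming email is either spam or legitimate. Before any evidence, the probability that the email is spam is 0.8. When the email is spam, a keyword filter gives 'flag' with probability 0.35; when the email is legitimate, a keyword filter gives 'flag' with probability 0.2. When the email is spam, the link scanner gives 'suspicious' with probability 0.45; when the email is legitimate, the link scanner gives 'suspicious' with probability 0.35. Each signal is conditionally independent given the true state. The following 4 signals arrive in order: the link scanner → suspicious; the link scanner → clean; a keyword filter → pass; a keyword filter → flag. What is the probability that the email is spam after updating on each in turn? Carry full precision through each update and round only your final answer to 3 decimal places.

0.861

After the link scanner='suspicious': P(spam) = 0.45·0.8000 / (0.45·0.8000 + 0.35·0.2000) ≈ 0.8372
After the link scanner='clean': P(spam) = 0.55·0.8372 / (0.55·0.8372 + 0.65·0.1628) ≈ 0.8131
After a keyword filter='pass': P(spam) = 0.65·0.8131 / (0.65·0.8131 + 0.8·0.1869) ≈ 0.7795
After a keyword filter='flag': P(spam) = 0.35·0.7795 / (0.35·0.7795 + 0.2·0.2205) ≈ 0.8609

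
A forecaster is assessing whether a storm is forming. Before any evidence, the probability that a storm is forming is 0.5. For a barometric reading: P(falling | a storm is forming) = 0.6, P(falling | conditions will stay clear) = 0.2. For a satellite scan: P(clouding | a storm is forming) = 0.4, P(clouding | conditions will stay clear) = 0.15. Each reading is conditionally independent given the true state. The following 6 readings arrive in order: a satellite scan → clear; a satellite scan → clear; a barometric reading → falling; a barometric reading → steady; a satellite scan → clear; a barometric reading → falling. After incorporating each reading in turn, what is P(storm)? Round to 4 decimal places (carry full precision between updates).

After a satellite scan='clear': P(storm) = 0.6·0.5000 / (0.6·0.5000 + 0.85·0.5000) ≈ 0.4138
After a satellite scan='clear': P(storm) = 0.6·0.4138 / (0.6·0.4138 + 0.85·0.5862) ≈ 0.3326
After a barometric reading='falling': P(storm) = 0.6·0.3326 / (0.6·0.3326 + 0.2·0.6674) ≈ 0.5992
After a barometric reading='steady': P(storm) = 0.4·0.5992 / (0.4·0.5992 + 0.8·0.4008) ≈ 0.4277
After a satellite scan='clear': P(storm) = 0.6·0.4277 / (0.6·0.4277 + 0.85·0.5723) ≈ 0.3454
After a barometric reading='falling': P(storm) = 0.6·0.3454 / (0.6·0.3454 + 0.2·0.6546) ≈ 0.6128

0.6128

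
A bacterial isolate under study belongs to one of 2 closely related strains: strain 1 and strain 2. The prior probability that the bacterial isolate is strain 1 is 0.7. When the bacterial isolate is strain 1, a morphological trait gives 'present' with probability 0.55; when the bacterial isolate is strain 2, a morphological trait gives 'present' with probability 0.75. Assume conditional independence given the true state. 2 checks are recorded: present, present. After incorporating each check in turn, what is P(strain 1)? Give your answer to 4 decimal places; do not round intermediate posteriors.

0.5565

Apply Bayes' rule sequentially, carrying P(strain 1) forward.
After 'present': P(strain 1) = 0.55·0.7000 / (0.55·0.7000 + 0.75·0.3000) ≈ 0.6311
After 'present': P(strain 1) = 0.55·0.6311 / (0.55·0.6311 + 0.75·0.3689) ≈ 0.5565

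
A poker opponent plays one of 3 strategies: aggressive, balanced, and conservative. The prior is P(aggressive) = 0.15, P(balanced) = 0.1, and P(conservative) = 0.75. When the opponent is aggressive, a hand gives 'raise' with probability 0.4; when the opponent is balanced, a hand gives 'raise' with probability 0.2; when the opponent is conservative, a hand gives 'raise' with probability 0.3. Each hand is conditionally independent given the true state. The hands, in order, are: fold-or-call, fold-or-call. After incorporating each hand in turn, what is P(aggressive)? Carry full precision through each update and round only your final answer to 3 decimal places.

After 'fold-or-call': normaliser = 0.6·0.1500 + 0.8·0.1000 + 0.7·0.7500; P(aggressive) ≈ 0.1295, P(balanced) ≈ 0.1151, P(conservative) ≈ 0.7554
After 'fold-or-call': normaliser = 0.6·0.1295 + 0.8·0.1151 + 0.7·0.7554; P(aggressive) ≈ 0.1112, P(balanced) ≈ 0.1318, P(conservative) ≈ 0.7570

0.111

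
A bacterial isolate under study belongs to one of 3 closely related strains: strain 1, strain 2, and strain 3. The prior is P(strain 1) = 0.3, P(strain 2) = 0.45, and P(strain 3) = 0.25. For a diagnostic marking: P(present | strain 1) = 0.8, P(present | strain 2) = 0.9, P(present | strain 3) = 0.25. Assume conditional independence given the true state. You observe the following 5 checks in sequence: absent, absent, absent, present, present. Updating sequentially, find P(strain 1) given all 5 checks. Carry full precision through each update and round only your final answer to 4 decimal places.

0.1809

After 'absent': normaliser = 0.2·0.3000 + 0.1·0.4500 + 0.75·0.2500; P(strain 1) ≈ 0.2051, P(strain 2) ≈ 0.1538, P(strain 3) ≈ 0.6410
After 'absent': normaliser = 0.2·0.2051 + 0.1·0.1538 + 0.75·0.6410; P(strain 1) ≈ 0.0764, P(strain 2) ≈ 0.0286, P(strain 3) ≈ 0.8950
After 'absent': normaliser = 0.2·0.0764 + 0.1·0.0286 + 0.75·0.8950; P(strain 1) ≈ 0.0222, P(strain 2) ≈ 0.0042, P(strain 3) ≈ 0.9737
After 'present': normaliser = 0.8·0.0222 + 0.9·0.0042 + 0.25·0.9737; P(strain 1) ≈ 0.0669, P(strain 2) ≈ 0.0141, P(strain 3) ≈ 0.9190
After 'present': normaliser = 0.8·0.0669 + 0.9·0.0141 + 0.25·0.9190; P(strain 1) ≈ 0.1809, P(strain 2) ≈ 0.0429, P(strain 3) ≈ 0.7762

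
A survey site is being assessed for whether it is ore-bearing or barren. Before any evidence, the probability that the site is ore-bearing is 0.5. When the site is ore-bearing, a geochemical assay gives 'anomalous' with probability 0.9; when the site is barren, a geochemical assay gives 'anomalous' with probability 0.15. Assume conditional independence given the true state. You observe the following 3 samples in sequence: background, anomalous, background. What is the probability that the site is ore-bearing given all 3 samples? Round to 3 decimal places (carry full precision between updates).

Apply Bayes' rule sequentially, carrying P(ore) forward.
After 'background': P(ore) = 0.1·0.5000 / (0.1·0.5000 + 0.85·0.5000) ≈ 0.1053
After 'anomalous': P(ore) = 0.9·0.1053 / (0.9·0.1053 + 0.15·0.8947) ≈ 0.4138
After 'background': P(ore) = 0.1·0.4138 / (0.1·0.4138 + 0.85·0.5862) ≈ 0.0767

0.077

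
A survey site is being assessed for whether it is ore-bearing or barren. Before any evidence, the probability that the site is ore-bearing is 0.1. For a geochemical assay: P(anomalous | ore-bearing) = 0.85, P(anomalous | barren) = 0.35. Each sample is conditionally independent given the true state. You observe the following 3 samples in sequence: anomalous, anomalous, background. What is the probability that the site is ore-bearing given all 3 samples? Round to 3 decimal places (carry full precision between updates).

After 'anomalous': P(ore) = 0.85·0.1000 / (0.85·0.1000 + 0.35·0.9000) ≈ 0.2125
After 'anomalous': P(ore) = 0.85·0.2125 / (0.85·0.2125 + 0.35·0.7875) ≈ 0.3959
After 'background': P(ore) = 0.15·0.3959 / (0.15·0.3959 + 0.65·0.6041) ≈ 0.1314

0.131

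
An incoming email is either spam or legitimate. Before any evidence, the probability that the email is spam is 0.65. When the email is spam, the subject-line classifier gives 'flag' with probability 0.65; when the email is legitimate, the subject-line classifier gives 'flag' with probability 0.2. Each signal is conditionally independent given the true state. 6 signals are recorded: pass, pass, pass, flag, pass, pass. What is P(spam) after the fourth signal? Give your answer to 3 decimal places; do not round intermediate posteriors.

After 'pass': P(spam) = 0.35·0.6500 / (0.35·0.6500 + 0.8·0.3500) ≈ 0.4483
After 'pass': P(spam) = 0.35·0.4483 / (0.35·0.4483 + 0.8·0.5517) ≈ 0.2622
After 'pass': P(spam) = 0.35·0.2622 / (0.35·0.2622 + 0.8·0.7378) ≈ 0.1346
After 'flag': P(spam) = 0.65·0.1346 / (0.65·0.1346 + 0.2·0.8654) ≈ 0.3357

0.336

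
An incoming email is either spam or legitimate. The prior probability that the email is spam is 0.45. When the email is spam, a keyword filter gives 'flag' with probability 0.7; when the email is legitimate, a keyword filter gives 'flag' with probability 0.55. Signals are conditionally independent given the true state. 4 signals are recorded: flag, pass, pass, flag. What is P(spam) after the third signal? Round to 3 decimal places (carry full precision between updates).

0.316

After 'flag': P(spam) = 0.7·0.4500 / (0.7·0.4500 + 0.55·0.5500) ≈ 0.5101
After 'pass': P(spam) = 0.3·0.5101 / (0.3·0.5101 + 0.45·0.4899) ≈ 0.4098
After 'pass': P(spam) = 0.3·0.4098 / (0.3·0.4098 + 0.45·0.5902) ≈ 0.3164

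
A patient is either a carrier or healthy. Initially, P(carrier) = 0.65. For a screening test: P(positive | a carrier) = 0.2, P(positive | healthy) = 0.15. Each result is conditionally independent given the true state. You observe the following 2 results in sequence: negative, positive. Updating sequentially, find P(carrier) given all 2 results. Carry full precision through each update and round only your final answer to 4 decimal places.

0.6997

After 'negative': P(carrier) = 0.8·0.6500 / (0.8·0.6500 + 0.85·0.3500) ≈ 0.6361
After 'positive': P(carrier) = 0.2·0.6361 / (0.2·0.6361 + 0.15·0.3639) ≈ 0.6997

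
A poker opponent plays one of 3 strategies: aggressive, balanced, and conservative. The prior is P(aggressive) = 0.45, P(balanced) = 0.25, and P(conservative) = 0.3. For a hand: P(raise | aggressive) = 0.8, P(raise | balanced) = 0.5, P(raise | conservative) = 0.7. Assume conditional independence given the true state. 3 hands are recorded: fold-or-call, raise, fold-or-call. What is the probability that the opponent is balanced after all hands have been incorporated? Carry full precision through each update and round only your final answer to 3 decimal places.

0.484

Apply Bayes' rule sequentially, carrying P(balanced) forward.
After 'fold-or-call': normaliser = 0.2·0.4500 + 0.5·0.2500 + 0.3·0.3000; P(aggressive) ≈ 0.2951, P(balanced) ≈ 0.4098, P(conservative) ≈ 0.2951
After 'raise': normaliser = 0.8·0.2951 + 0.5·0.4098 + 0.7·0.2951; P(aggressive) ≈ 0.3646, P(balanced) ≈ 0.3165, P(conservative) ≈ 0.3190
After 'fold-or-call': normaliser = 0.2·0.3646 + 0.5·0.3165 + 0.3·0.3190; P(aggressive) ≈ 0.2231, P(balanced) ≈ 0.4841, P(conservative) ≈ 0.2928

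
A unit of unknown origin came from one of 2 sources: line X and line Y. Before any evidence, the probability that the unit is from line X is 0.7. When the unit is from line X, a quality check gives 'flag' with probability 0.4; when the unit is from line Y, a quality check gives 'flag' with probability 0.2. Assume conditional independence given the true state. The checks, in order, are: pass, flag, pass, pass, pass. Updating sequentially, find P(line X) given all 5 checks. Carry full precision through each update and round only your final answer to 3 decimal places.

0.596

After 'pass': P(line X) = 0.6·0.7000 / (0.6·0.7000 + 0.8·0.3000) ≈ 0.6364
After 'flag': P(line X) = 0.4·0.6364 / (0.4·0.6364 + 0.2·0.3636) ≈ 0.7778
After 'pass': P(line X) = 0.6·0.7778 / (0.6·0.7778 + 0.8·0.2222) ≈ 0.7241
After 'pass': P(line X) = 0.6·0.7241 / (0.6·0.7241 + 0.8·0.2759) ≈ 0.6632
After 'pass': P(line X) = 0.6·0.6632 / (0.6·0.6632 + 0.8·0.3368) ≈ 0.5962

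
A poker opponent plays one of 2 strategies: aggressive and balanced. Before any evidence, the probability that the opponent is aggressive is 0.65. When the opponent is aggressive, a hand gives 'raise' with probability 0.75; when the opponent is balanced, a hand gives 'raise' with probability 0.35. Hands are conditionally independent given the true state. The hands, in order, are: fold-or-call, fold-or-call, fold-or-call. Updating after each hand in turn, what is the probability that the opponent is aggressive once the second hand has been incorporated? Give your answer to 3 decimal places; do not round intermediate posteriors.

Apply Bayes' rule sequentially, carrying P(aggressive) forward.
After 'fold-or-call': P(aggressive) = 0.25·0.6500 / (0.25·0.6500 + 0.65·0.3500) ≈ 0.4167
After 'fold-or-call': P(aggressive) = 0.25·0.4167 / (0.25·0.4167 + 0.65·0.5833) ≈ 0.2155

0.216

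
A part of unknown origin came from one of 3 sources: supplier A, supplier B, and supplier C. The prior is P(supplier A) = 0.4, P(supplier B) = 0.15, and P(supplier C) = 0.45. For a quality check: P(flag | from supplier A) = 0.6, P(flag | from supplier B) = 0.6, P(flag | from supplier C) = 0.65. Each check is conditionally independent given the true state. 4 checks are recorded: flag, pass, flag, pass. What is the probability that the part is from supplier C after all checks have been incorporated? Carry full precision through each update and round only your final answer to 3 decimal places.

0.424

After 'flag': normaliser = 0.6·0.4000 + 0.6·0.1500 + 0.65·0.4500; P(supplier A) ≈ 0.3855, P(supplier B) ≈ 0.1446, P(supplier C) ≈ 0.4699
After 'pass': normaliser = 0.4·0.3855 + 0.4·0.1446 + 0.35·0.4699; P(supplier A) ≈ 0.4096, P(supplier B) ≈ 0.1536, P(supplier C) ≈ 0.4368
After 'flag': normaliser = 0.6·0.4096 + 0.6·0.1536 + 0.65·0.4368; P(supplier A) ≈ 0.3952, P(supplier B) ≈ 0.1482, P(supplier C) ≈ 0.4566
After 'pass': normaliser = 0.4·0.3952 + 0.4·0.1482 + 0.35·0.4566; P(supplier A) ≈ 0.4191, P(supplier B) ≈ 0.1572, P(supplier C) ≈ 0.4237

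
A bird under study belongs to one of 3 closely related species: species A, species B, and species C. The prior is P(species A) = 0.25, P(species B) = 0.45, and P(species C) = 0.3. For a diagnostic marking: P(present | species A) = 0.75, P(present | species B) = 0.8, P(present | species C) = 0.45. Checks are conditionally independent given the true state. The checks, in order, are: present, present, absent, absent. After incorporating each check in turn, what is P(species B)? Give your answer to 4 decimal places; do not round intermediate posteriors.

Each posterior becomes the prior for the next update.
After 'present': normaliser = 0.75·0.2500 + 0.8·0.4500 + 0.45·0.3000; P(species A) ≈ 0.2747, P(species B) ≈ 0.5275, P(species C) ≈ 0.1978
After 'present': normaliser = 0.75·0.2747 + 0.8·0.5275 + 0.45·0.1978; P(species A) ≈ 0.2874, P(species B) ≈ 0.5885, P(species C) ≈ 0.1241
After 'absent': normaliser = 0.25·0.2874 + 0.2·0.5885 + 0.55·0.1241; P(species A) ≈ 0.2786, P(species B) ≈ 0.4565, P(species C) ≈ 0.2648
After 'absent': normaliser = 0.25·0.2786 + 0.2·0.4565 + 0.55·0.2648; P(species A) ≈ 0.2272, P(species B) ≈ 0.2978, P(species C) ≈ 0.4750

0.2978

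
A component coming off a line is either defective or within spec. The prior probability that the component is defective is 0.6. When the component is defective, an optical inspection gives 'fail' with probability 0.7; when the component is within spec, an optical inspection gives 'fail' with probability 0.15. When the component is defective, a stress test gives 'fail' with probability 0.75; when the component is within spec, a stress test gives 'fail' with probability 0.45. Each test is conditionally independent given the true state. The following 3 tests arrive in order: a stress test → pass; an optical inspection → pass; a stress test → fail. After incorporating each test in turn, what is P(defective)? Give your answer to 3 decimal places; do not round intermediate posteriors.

0.286

After a stress test='pass': P(defective) = 0.25·0.6000 / (0.25·0.6000 + 0.55·0.4000) ≈ 0.4054
After an optical inspection='pass': P(defective) = 0.3·0.4054 / (0.3·0.4054 + 0.85·0.5946) ≈ 0.1940
After a stress test='fail': P(defective) = 0.75·0.1940 / (0.75·0.1940 + 0.45·0.8060) ≈ 0.2863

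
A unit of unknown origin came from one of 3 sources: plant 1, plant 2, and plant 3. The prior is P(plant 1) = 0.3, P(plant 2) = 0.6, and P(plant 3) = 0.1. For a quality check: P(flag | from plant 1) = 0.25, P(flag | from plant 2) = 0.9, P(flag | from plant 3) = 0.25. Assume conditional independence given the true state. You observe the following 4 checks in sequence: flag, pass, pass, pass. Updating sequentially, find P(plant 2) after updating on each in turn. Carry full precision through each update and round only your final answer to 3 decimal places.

0.013

After 'flag': normaliser = 0.25·0.3000 + 0.9·0.6000 + 0.25·0.1000; P(plant 1) ≈ 0.1172, P(plant 2) ≈ 0.8438, P(plant 3) ≈ 0.0391
After 'pass': normaliser = 0.75·0.1172 + 0.1·0.8438 + 0.75·0.0391; P(plant 1) ≈ 0.4360, P(plant 2) ≈ 0.4186, P(plant 3) ≈ 0.1453
After 'pass': normaliser = 0.75·0.4360 + 0.1·0.4186 + 0.75·0.1453; P(plant 1) ≈ 0.6843, P(plant 2) ≈ 0.0876, P(plant 3) ≈ 0.2281
After 'pass': normaliser = 0.75·0.6843 + 0.1·0.0876 + 0.75·0.2281; P(plant 1) ≈ 0.7405, P(plant 2) ≈ 0.0126, P(plant 3) ≈ 0.2468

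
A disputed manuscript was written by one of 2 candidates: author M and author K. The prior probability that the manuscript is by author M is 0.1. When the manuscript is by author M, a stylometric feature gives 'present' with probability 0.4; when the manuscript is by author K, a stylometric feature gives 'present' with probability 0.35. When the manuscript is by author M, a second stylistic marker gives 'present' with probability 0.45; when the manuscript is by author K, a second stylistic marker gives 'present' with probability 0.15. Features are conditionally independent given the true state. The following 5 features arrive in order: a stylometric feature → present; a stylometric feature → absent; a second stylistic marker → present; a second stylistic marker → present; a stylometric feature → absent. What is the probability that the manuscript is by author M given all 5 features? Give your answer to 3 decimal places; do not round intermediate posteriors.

0.493

After a stylometric feature='present': P(author M) = 0.4·0.1000 / (0.4·0.1000 + 0.35·0.9000) ≈ 0.1127
After a stylometric feature='absent': P(author M) = 0.6·0.1127 / (0.6·0.1127 + 0.65·0.8873) ≈ 0.1049
After a second stylistic marker='present': P(author M) = 0.45·0.1049 / (0.45·0.1049 + 0.15·0.8951) ≈ 0.2602
After a second stylistic marker='present': P(author M) = 0.45·0.2602 / (0.45·0.2602 + 0.15·0.7398) ≈ 0.5134
After a stylometric feature='absent': P(author M) = 0.6·0.5134 / (0.6·0.5134 + 0.65·0.4866) ≈ 0.4934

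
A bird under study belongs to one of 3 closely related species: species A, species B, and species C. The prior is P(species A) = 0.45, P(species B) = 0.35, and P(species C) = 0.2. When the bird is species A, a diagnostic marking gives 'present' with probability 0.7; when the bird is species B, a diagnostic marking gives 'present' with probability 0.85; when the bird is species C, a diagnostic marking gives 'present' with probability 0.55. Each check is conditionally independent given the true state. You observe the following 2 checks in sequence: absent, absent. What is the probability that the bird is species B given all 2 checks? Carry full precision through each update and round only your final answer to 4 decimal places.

0.0886

After 'absent': normaliser = 0.3·0.4500 + 0.15·0.3500 + 0.45·0.2000; P(species A) ≈ 0.4865, P(species B) ≈ 0.1892, P(species C) ≈ 0.3243
After 'absent': normaliser = 0.3·0.4865 + 0.15·0.1892 + 0.45·0.3243; P(species A) ≈ 0.4557, P(species B) ≈ 0.0886, P(species C) ≈ 0.4557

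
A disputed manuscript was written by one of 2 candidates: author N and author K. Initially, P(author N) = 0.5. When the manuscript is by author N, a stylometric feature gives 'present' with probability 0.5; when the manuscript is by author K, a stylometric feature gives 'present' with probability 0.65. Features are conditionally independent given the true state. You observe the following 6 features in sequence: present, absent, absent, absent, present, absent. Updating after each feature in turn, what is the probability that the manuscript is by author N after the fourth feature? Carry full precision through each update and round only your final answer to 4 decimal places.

Apply Bayes' rule sequentially, carrying P(author N) forward.
After 'present': P(author N) = 0.5·0.5000 / (0.5·0.5000 + 0.65·0.5000) ≈ 0.4348
After 'absent': P(author N) = 0.5·0.4348 / (0.5·0.4348 + 0.35·0.5652) ≈ 0.5236
After 'absent': P(author N) = 0.5·0.5236 / (0.5·0.5236 + 0.35·0.4764) ≈ 0.6109
After 'absent': P(author N) = 0.5·0.6109 / (0.5·0.6109 + 0.35·0.3891) ≈ 0.6916

0.6916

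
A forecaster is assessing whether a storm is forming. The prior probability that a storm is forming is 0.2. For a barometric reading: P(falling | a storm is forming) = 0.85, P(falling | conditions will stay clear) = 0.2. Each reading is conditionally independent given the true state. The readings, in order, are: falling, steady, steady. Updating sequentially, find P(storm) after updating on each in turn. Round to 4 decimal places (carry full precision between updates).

0.0360

After 'falling': P(storm) = 0.85·0.2000 / (0.85·0.2000 + 0.2·0.8000) ≈ 0.5152
After 'steady': P(storm) = 0.15·0.5152 / (0.15·0.5152 + 0.8·0.4848) ≈ 0.1661
After 'steady': P(storm) = 0.15·0.1661 / (0.15·0.1661 + 0.8·0.8339) ≈ 0.0360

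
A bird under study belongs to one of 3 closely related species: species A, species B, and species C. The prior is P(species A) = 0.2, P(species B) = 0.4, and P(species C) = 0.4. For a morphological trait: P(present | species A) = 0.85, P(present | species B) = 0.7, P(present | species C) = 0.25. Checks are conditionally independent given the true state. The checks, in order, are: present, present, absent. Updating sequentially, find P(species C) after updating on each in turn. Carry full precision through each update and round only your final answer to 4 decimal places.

After 'present': normaliser = 0.85·0.2000 + 0.7·0.4000 + 0.25·0.4000; P(species A) ≈ 0.3091, P(species B) ≈ 0.5091, P(species C) ≈ 0.1818
After 'present': normaliser = 0.85·0.3091 + 0.7·0.5091 + 0.25·0.1818; P(species A) ≈ 0.3953, P(species B) ≈ 0.5363, P(species C) ≈ 0.0684
After 'absent': normaliser = 0.15·0.3953 + 0.3·0.5363 + 0.75·0.0684; P(species A) ≈ 0.2184, P(species B) ≈ 0.5926, P(species C) ≈ 0.1890

0.1890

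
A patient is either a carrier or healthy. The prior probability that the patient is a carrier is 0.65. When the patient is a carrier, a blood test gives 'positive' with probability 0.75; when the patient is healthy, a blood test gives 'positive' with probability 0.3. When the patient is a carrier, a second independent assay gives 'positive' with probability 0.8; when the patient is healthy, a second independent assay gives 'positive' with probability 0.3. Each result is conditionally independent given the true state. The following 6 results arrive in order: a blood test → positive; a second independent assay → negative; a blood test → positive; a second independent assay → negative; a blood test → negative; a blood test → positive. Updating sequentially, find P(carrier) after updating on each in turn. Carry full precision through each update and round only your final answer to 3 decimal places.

0.458

Apply Bayes' rule sequentially, carrying P(carrier) forward.
After a blood test='positive': P(carrier) = 0.75·0.6500 / (0.75·0.6500 + 0.3·0.3500) ≈ 0.8228
After a second independent assay='negative': P(carrier) = 0.2·0.8228 / (0.2·0.8228 + 0.7·0.1772) ≈ 0.5702
After a blood test='positive': P(carrier) = 0.75·0.5702 / (0.75·0.5702 + 0.3·0.4298) ≈ 0.7683
After a second independent assay='negative': P(carrier) = 0.2·0.7683 / (0.2·0.7683 + 0.7·0.2317) ≈ 0.4865
After a blood test='negative': P(carrier) = 0.25·0.4865 / (0.25·0.4865 + 0.7·0.5135) ≈ 0.2528
After a blood test='positive': P(carrier) = 0.75·0.2528 / (0.75·0.2528 + 0.3·0.7472) ≈ 0.4583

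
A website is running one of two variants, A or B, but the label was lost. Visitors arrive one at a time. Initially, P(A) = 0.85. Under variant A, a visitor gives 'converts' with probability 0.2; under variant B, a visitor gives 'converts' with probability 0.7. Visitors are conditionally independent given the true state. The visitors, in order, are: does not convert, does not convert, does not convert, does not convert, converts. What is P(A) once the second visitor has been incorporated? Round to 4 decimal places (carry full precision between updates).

After 'does not convert': P(A) = 0.8·0.8500 / (0.8·0.8500 + 0.3·0.1500) ≈ 0.9379
After 'does not convert': P(A) = 0.8·0.9379 / (0.8·0.9379 + 0.3·0.0621) ≈ 0.9758

0.9758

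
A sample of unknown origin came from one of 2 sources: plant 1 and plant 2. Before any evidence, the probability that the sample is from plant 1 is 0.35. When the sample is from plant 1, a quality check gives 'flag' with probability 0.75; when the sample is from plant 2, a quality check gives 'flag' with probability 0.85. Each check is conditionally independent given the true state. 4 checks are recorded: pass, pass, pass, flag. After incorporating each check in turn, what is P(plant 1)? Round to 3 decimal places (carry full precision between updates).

Each posterior becomes the prior for the next update.
After 'pass': P(plant 1) = 0.25·0.3500 / (0.25·0.3500 + 0.15·0.6500) ≈ 0.4730
After 'pass': P(plant 1) = 0.25·0.4730 / (0.25·0.4730 + 0.15·0.5270) ≈ 0.5993
After 'pass': P(plant 1) = 0.25·0.5993 / (0.25·0.5993 + 0.15·0.4007) ≈ 0.7137
After 'flag': P(plant 1) = 0.75·0.7137 / (0.75·0.7137 + 0.85·0.2863) ≈ 0.6875

0.687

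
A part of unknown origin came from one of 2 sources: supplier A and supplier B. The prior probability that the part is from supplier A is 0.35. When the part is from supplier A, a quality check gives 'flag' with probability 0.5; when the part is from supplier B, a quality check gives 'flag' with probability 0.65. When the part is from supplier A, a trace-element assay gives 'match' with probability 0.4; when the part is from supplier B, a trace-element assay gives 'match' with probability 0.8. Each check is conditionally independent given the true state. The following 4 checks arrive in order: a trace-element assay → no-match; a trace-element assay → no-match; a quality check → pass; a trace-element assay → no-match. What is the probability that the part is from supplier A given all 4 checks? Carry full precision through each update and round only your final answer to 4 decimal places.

0.9541

After a trace-element assay='no-match': P(supplier A) = 0.6·0.3500 / (0.6·0.3500 + 0.2·0.6500) ≈ 0.6176
After a trace-element assay='no-match': P(supplier A) = 0.6·0.6176 / (0.6·0.6176 + 0.2·0.3824) ≈ 0.8289
After a quality check='pass': P(supplier A) = 0.5·0.8289 / (0.5·0.8289 + 0.35·0.1711) ≈ 0.8738
After a trace-element assay='no-match': P(supplier A) = 0.6·0.8738 / (0.6·0.8738 + 0.2·0.1262) ≈ 0.9541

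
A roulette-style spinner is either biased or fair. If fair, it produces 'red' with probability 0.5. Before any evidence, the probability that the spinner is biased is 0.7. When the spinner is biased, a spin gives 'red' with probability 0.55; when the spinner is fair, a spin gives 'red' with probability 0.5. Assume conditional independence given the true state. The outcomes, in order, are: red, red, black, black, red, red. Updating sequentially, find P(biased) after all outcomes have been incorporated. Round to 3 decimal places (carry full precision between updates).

0.735

After 'red': P(biased) = 0.55·0.7000 / (0.55·0.7000 + 0.5·0.3000) ≈ 0.7196
After 'red': P(biased) = 0.55·0.7196 / (0.55·0.7196 + 0.5·0.2804) ≈ 0.7384
After 'black': P(biased) = 0.45·0.7384 / (0.45·0.7384 + 0.5·0.2616) ≈ 0.7176
After 'black': P(biased) = 0.45·0.7176 / (0.45·0.7176 + 0.5·0.2824) ≈ 0.6958
After 'red': P(biased) = 0.55·0.6958 / (0.55·0.6958 + 0.5·0.3042) ≈ 0.7156
After 'red': P(biased) = 0.55·0.7156 / (0.55·0.7156 + 0.5·0.2844) ≈ 0.7345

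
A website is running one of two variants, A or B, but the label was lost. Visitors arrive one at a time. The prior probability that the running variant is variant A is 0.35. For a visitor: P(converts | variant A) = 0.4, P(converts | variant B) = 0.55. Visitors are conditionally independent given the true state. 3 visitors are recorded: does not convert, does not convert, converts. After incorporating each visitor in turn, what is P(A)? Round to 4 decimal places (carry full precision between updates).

0.4104

After 'does not convert': P(A) = 0.6·0.3500 / (0.6·0.3500 + 0.45·0.6500) ≈ 0.4179
After 'does not convert': P(A) = 0.6·0.4179 / (0.6·0.4179 + 0.45·0.5821) ≈ 0.4891
After 'converts': P(A) = 0.4·0.4891 / (0.4·0.4891 + 0.55·0.5109) ≈ 0.4104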